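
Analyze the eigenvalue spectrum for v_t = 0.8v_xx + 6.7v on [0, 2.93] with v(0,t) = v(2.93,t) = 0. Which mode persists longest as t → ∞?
Eigenvalues: λₙ = 0.8n²π²/2.93² - 6.7.
First three modes:
  n=1: λ₁ = 0.8π²/2.93² - 6.7 ≈ -5.78
  n=2: λ₂ = 3.2π²/2.93² - 6.7 ≈ -3.021
  n=3: λ₃ = 7.2π²/2.93² - 6.7 ≈ 1.577
Since 0.8π²/2.93² ≈ 0.92 < 6.7, λ₁ < 0.
The n=1 mode grows fastest (−λₙ is largest for n=1) → dominates.
Asymptotic: v ~ c₁ sin(πx/2.93) e^{5.78t} (exponential growth at rate −λ₁ ≈ 5.78).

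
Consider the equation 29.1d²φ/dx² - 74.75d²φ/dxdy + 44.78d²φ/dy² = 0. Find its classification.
Hyperbolic. (A = 29.1, B = -74.75, C = 44.78 gives B² - 4AC = 375.1705.)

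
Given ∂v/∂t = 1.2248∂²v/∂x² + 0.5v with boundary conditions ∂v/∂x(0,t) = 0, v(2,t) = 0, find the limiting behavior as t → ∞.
v → 0. Diffusion dominates reaction (r=0.5 < κπ²/(4L²)≈0.76); solution decays.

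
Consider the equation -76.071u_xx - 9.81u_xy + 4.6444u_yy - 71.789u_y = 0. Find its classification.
Hyperbolic. (A = -76.071, B = -9.81, C = 4.6444 gives B² - 4AC = 1509.4527096.)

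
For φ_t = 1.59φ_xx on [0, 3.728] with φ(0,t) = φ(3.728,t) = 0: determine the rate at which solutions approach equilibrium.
Eigenvalues: λₙ = 1.59n²π²/3.728².
First three modes:
  n=1: λ₁ = 1.59π²/3.728² ≈ 1.129
  n=2: λ₂ = 6.36π²/3.728² ≈ 4.517 (4× faster decay)
  n=3: λ₃ = 14.31π²/3.728² ≈ 10.162 (9× faster decay)
As t → ∞, higher modes decay exponentially faster. The n=1 mode dominates: φ ~ c₁ sin(πx/3.728) e^{-λ₁t}.
Decay rate: λ₁ = 1.59π²/3.728² ≈ 1.129.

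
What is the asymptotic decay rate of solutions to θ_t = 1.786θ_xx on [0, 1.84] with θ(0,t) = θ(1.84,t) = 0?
Eigenvalues: λₙ = 1.786n²π²/1.84².
First three modes:
  n=1: λ₁ = 1.786π²/1.84² ≈ 5.206
  n=2: λ₂ = 7.144π²/1.84² ≈ 20.826 (4× faster decay)
  n=3: λ₃ = 16.074π²/1.84² ≈ 46.858 (9× faster decay)
As t → ∞, higher modes decay exponentially faster. The n=1 mode dominates: θ ~ c₁ sin(πx/1.84) e^{-λ₁t}.
Decay rate: λ₁ = 1.786π²/1.84² ≈ 5.206.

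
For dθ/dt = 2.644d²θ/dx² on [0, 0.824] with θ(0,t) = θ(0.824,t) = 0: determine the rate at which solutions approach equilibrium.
Eigenvalues: λₙ = 2.644n²π²/0.824².
First three modes:
  n=1: λ₁ = 2.644π²/0.824² ≈ 38.433
  n=2: λ₂ = 10.576π²/0.824² ≈ 153.733 (4× faster decay)
  n=3: λ₃ = 23.796π²/0.824² ≈ 345.899 (9× faster decay)
As t → ∞, higher modes decay exponentially faster. The n=1 mode dominates: θ ~ c₁ sin(πx/0.824) e^{-λ₁t}.
Decay rate: λ₁ = 2.644π²/0.824² ≈ 38.433.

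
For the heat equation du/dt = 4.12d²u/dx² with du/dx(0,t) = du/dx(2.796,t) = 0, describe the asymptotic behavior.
u → constant (steady state). Heat is conserved (no flux at boundaries); solution approaches the spatial average.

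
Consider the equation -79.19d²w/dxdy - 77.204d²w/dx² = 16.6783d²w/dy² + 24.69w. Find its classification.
Rewriting in standard form: -77.204d²w/dx² - 79.19d²w/dxdy - 16.6783d²w/dy² - 24.69w = 0. Hyperbolic. (A = -77.204, B = -79.19, C = -16.6783 gives B² - 4AC = 1120.5302072.)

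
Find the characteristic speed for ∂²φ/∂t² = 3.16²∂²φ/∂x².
Speed = 3.16. Information travels along characteristics x = x₀ ± 3.16t.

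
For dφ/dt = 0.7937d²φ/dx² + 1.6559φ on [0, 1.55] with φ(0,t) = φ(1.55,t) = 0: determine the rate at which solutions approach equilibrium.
Eigenvalues: λₙ = 0.7937n²π²/1.55² - 1.6559.
First three modes:
  n=1: λ₁ = 0.7937π²/1.55² - 1.6559 ≈ 1.605
  n=2: λ₂ = 3.1748π²/1.55² - 1.6559 ≈ 11.386
  n=3: λ₃ = 7.1433π²/1.55² - 1.6559 ≈ 27.689
Since 0.7937π²/1.55² ≈ 3.261 > 1.6559, all λₙ > 0.
The n=1 mode decays slowest → dominates as t → ∞.
Asymptotic: φ ~ c₁ sin(πx/1.55) e^{-λ₁t} with decay rate λ₁ ≈ 1.605.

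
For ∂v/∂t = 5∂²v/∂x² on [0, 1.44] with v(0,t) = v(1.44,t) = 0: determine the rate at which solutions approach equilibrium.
Eigenvalues: λₙ = 5n²π²/1.44².
First three modes:
  n=1: λ₁ = 5π²/1.44² ≈ 23.798
  n=2: λ₂ = 20π²/1.44² ≈ 95.193 (4× faster decay)
  n=3: λ₃ = 45π²/1.44² ≈ 214.184 (9× faster decay)
As t → ∞, higher modes decay exponentially faster. The n=1 mode dominates: v ~ c₁ sin(πx/1.44) e^{-λ₁t}.
Decay rate: λ₁ = 5π²/1.44² ≈ 23.798.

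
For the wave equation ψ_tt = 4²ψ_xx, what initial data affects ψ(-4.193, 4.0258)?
Domain of dependence: [-20.2962, 11.9102]. Signals travel at speed 4, so data within |x - -4.193| ≤ 4·4.0258 = 16.1032 can reach the point.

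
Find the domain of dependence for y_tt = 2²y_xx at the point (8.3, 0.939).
Domain of dependence: [6.422, 10.178]. Signals travel at speed 2, so data within |x - 8.3| ≤ 2·0.939 = 1.878 can reach the point.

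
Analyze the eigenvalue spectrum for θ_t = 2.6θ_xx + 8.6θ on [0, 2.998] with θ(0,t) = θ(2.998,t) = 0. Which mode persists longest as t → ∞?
Eigenvalues: λₙ = 2.6n²π²/2.998² - 8.6.
First three modes:
  n=1: λ₁ = 2.6π²/2.998² - 8.6 ≈ -5.745
  n=2: λ₂ = 10.4π²/2.998² - 8.6 ≈ 2.82
  n=3: λ₃ = 23.4π²/2.998² - 8.6 ≈ 17.095
Since 2.6π²/2.998² ≈ 2.855 < 8.6, λ₁ < 0.
The n=1 mode grows fastest (−λₙ is largest for n=1) → dominates.
Asymptotic: θ ~ c₁ sin(πx/2.998) e^{5.745t} (exponential growth at rate −λ₁ ≈ 5.745).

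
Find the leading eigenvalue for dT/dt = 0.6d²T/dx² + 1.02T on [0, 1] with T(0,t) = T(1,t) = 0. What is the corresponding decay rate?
Eigenvalues: λₙ = 0.6n²π²/1² - 1.02.
First three modes:
  n=1: λ₁ = 0.6π² - 1.02 ≈ 4.902
  n=2: λ₂ = 2.4π² - 1.02 ≈ 22.667
  n=3: λ₃ = 5.4π² - 1.02 ≈ 52.276
Since 0.6π² ≈ 5.922 > 1.02, all λₙ > 0.
The n=1 mode decays slowest → dominates as t → ∞.
Asymptotic: T ~ c₁ sin(πx/1) e^{-λ₁t} with decay rate λ₁ ≈ 4.902.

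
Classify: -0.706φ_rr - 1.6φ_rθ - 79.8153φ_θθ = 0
Elliptic (discriminant = -222.8384072).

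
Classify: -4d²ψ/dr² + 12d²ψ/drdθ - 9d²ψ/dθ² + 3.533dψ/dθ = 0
Parabolic (discriminant = 0).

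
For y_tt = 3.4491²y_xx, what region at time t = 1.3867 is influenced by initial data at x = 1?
Domain of influence: [-3.78286697, 5.78286697]. Data at x = 1 spreads outward at speed 3.4491.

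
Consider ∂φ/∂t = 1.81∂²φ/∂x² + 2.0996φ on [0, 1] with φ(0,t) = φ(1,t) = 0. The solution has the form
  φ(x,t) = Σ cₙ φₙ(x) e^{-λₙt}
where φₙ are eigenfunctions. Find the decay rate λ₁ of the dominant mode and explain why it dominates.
Eigenvalues: λₙ = 1.81n²π²/1² - 2.0996.
First three modes:
  n=1: λ₁ = 1.81π² - 2.0996 ≈ 15.764
  n=2: λ₂ = 7.24π² - 2.0996 ≈ 69.356
  n=3: λ₃ = 16.29π² - 2.0996 ≈ 158.676
Since 1.81π² ≈ 17.864 > 2.0996, all λₙ > 0.
The n=1 mode decays slowest → dominates as t → ∞.
Asymptotic: φ ~ c₁ sin(πx/1) e^{-λ₁t} with decay rate λ₁ ≈ 15.764.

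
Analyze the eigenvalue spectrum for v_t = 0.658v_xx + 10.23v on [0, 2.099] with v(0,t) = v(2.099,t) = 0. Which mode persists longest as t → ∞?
Eigenvalues: λₙ = 0.658n²π²/2.099² - 10.23.
First three modes:
  n=1: λ₁ = 0.658π²/2.099² - 10.23 ≈ -8.756
  n=2: λ₂ = 2.632π²/2.099² - 10.23 ≈ -4.334
  n=3: λ₃ = 5.922π²/2.099² - 10.23 ≈ 3.036
Since 0.658π²/2.099² ≈ 1.474 < 10.23, λ₁ < 0.
The n=1 mode grows fastest (−λₙ is largest for n=1) → dominates.
Asymptotic: v ~ c₁ sin(πx/2.099) e^{8.756t} (exponential growth at rate −λ₁ ≈ 8.756).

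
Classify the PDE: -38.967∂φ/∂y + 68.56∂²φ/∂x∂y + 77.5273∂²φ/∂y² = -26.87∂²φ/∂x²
Rewriting in standard form: 26.87∂²φ/∂x² + 68.56∂²φ/∂x∂y + 77.5273∂²φ/∂y² - 38.967∂φ/∂y = 0. A = 26.87, B = 68.56, C = 77.5273. Discriminant B² - 4AC = -3632.160604. Since -3632.160604 < 0, elliptic.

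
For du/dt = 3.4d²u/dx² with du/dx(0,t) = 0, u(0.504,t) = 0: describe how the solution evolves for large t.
u → 0. Heat escapes through the Dirichlet boundary.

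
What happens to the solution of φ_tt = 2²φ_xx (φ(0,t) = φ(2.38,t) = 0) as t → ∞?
φ oscillates (no decay). Energy is conserved; the solution oscillates indefinitely as standing waves.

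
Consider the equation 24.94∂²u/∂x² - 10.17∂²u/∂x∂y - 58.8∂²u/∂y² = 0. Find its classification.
Hyperbolic. (A = 24.94, B = -10.17, C = -58.8 gives B² - 4AC = 5969.3169.)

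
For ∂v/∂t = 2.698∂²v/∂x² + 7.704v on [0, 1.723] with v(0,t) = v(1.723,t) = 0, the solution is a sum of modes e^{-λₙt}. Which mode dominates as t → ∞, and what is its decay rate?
Eigenvalues: λₙ = 2.698n²π²/1.723² - 7.704.
First three modes:
  n=1: λ₁ = 2.698π²/1.723² - 7.704 ≈ 1.266
  n=2: λ₂ = 10.792π²/1.723² - 7.704 ≈ 28.174
  n=3: λ₃ = 24.282π²/1.723² - 7.704 ≈ 73.022
Since 2.698π²/1.723² ≈ 8.97 > 7.704, all λₙ > 0.
The n=1 mode decays slowest → dominates as t → ∞.
Asymptotic: v ~ c₁ sin(πx/1.723) e^{-λ₁t} with decay rate λ₁ ≈ 1.266.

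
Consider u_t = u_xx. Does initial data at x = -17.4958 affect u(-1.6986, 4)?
Yes, for any finite x. The heat equation has infinite propagation speed, so all initial data affects all points at any t > 0.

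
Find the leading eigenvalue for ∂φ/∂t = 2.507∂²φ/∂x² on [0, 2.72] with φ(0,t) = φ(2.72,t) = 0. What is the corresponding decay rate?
Eigenvalues: λₙ = 2.507n²π²/2.72².
First three modes:
  n=1: λ₁ = 2.507π²/2.72² ≈ 3.344
  n=2: λ₂ = 10.028π²/2.72² ≈ 13.378 (4× faster decay)
  n=3: λ₃ = 22.563π²/2.72² ≈ 30.099 (9× faster decay)
As t → ∞, higher modes decay exponentially faster. The n=1 mode dominates: φ ~ c₁ sin(πx/2.72) e^{-λ₁t}.
Decay rate: λ₁ = 2.507π²/2.72² ≈ 3.344.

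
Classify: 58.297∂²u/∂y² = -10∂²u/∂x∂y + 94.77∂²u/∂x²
Rewriting in standard form: -94.77∂²u/∂x² + 10∂²u/∂x∂y + 58.297∂²u/∂y² = 0. Hyperbolic (discriminant = 22199.22676).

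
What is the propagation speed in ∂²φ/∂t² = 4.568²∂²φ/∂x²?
Speed = 4.568. Information travels along characteristics x = x₀ ± 4.568t.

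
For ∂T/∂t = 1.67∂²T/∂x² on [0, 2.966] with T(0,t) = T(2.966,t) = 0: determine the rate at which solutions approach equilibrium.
Eigenvalues: λₙ = 1.67n²π²/2.966².
First three modes:
  n=1: λ₁ = 1.67π²/2.966² ≈ 1.874
  n=2: λ₂ = 6.68π²/2.966² ≈ 7.494 (4× faster decay)
  n=3: λ₃ = 15.03π²/2.966² ≈ 16.862 (9× faster decay)
As t → ∞, higher modes decay exponentially faster. The n=1 mode dominates: T ~ c₁ sin(πx/2.966) e^{-λ₁t}.
Decay rate: λ₁ = 1.67π²/2.966² ≈ 1.874.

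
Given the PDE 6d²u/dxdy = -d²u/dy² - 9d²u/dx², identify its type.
Rewriting in standard form: 9d²u/dx² + 6d²u/dxdy + d²u/dy² = 0. The second-order coefficients are A = 9, B = 6, C = 1. Since B² - 4AC = 0 = 0, this is a parabolic PDE.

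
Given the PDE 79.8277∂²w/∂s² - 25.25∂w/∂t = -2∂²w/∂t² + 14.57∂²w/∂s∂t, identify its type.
Rewriting in standard form: 79.8277∂²w/∂s² - 14.57∂²w/∂s∂t + 2∂²w/∂t² - 25.25∂w/∂t = 0. The second-order coefficients are A = 79.8277, B = -14.57, C = 2. Since B² - 4AC = -426.3367 < 0, this is an elliptic PDE.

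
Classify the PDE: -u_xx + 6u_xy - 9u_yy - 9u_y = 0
A = -1, B = 6, C = -9. Discriminant B² - 4AC = 0. Since 0 = 0, parabolic.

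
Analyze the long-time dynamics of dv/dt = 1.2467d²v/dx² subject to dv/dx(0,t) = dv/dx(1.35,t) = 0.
Long-time behavior: v → constant (steady state). Heat is conserved (no flux at boundaries); solution approaches the spatial average.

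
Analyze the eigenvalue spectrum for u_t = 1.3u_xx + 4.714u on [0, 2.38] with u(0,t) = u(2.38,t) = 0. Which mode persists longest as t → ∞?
Eigenvalues: λₙ = 1.3n²π²/2.38² - 4.714.
First three modes:
  n=1: λ₁ = 1.3π²/2.38² - 4.714 ≈ -2.449
  n=2: λ₂ = 5.2π²/2.38² - 4.714 ≈ 4.346
  n=3: λ₃ = 11.7π²/2.38² - 4.714 ≈ 15.672
Since 1.3π²/2.38² ≈ 2.265 < 4.714, λ₁ < 0.
The n=1 mode grows fastest (−λₙ is largest for n=1) → dominates.
Asymptotic: u ~ c₁ sin(πx/2.38) e^{2.449t} (exponential growth at rate −λ₁ ≈ 2.449).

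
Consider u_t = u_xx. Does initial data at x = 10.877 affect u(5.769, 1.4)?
Yes, for any finite x. The heat equation has infinite propagation speed, so all initial data affects all points at any t > 0.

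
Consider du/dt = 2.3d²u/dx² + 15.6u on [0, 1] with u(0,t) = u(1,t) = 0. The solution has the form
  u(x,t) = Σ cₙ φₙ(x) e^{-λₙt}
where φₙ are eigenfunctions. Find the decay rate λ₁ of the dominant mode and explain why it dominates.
Eigenvalues: λₙ = 2.3n²π²/1² - 15.6.
First three modes:
  n=1: λ₁ = 2.3π² - 15.6 ≈ 7.1
  n=2: λ₂ = 9.2π² - 15.6 ≈ 75.2
  n=3: λ₃ = 20.7π² - 15.6 ≈ 188.701
Since 2.3π² ≈ 22.7 > 15.6, all λₙ > 0.
The n=1 mode decays slowest → dominates as t → ∞.
Asymptotic: u ~ c₁ sin(πx/1) e^{-λ₁t} with decay rate λ₁ ≈ 7.1.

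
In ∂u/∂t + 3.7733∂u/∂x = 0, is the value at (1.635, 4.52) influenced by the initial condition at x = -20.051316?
No. Only data at x = -15.420316 affects (1.635, 4.52). Advection has one-way propagation along characteristics.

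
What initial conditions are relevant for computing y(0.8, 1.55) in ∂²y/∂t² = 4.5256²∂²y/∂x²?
Domain of dependence: [-6.21468, 7.81468]. Signals travel at speed 4.5256, so data within |x - 0.8| ≤ 4.5256·1.55 = 7.01468 can reach the point.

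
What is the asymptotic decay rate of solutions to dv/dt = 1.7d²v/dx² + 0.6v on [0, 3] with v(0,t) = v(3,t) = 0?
Eigenvalues: λₙ = 1.7n²π²/3² - 0.6.
First three modes:
  n=1: λ₁ = 1.7π²/3² - 0.6 ≈ 1.264
  n=2: λ₂ = 6.8π²/3² - 0.6 ≈ 6.857
  n=3: λ₃ = 15.3π²/3² - 0.6 ≈ 16.178
Since 1.7π²/3² ≈ 1.864 > 0.6, all λₙ > 0.
The n=1 mode decays slowest → dominates as t → ∞.
Asymptotic: v ~ c₁ sin(πx/3) e^{-λ₁t} with decay rate λ₁ ≈ 1.264.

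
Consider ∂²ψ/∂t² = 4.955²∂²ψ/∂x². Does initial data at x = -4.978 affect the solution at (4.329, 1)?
No. The domain of dependence is [-0.626, 9.284], and -4.978 is outside this interval.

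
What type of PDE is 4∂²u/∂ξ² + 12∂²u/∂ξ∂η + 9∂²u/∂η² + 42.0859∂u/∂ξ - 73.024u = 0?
With A = 4, B = 12, C = 9, the discriminant is 0. This is a parabolic PDE.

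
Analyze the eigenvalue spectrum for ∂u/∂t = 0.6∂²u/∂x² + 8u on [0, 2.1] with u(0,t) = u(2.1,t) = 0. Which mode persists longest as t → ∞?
Eigenvalues: λₙ = 0.6n²π²/2.1² - 8.
First three modes:
  n=1: λ₁ = 0.6π²/2.1² - 8 ≈ -6.657
  n=2: λ₂ = 2.4π²/2.1² - 8 ≈ -2.629
  n=3: λ₃ = 5.4π²/2.1² - 8 ≈ 4.085
Since 0.6π²/2.1² ≈ 1.343 < 8, λ₁ < 0.
The n=1 mode grows fastest (−λₙ is largest for n=1) → dominates.
Asymptotic: u ~ c₁ sin(πx/2.1) e^{6.657t} (exponential growth at rate −λ₁ ≈ 6.657).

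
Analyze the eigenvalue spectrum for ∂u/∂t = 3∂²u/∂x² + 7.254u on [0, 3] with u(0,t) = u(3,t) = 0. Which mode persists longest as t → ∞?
Eigenvalues: λₙ = 3n²π²/3² - 7.254.
First three modes:
  n=1: λ₁ = 3π²/3² - 7.254 ≈ -3.964
  n=2: λ₂ = 12π²/3² - 7.254 ≈ 5.905
  n=3: λ₃ = 27π²/3² - 7.254 ≈ 22.355
Since 3π²/3² ≈ 3.29 < 7.254, λ₁ < 0.
The n=1 mode grows fastest (−λₙ is largest for n=1) → dominates.
Asymptotic: u ~ c₁ sin(πx/3) e^{3.964t} (exponential growth at rate −λ₁ ≈ 3.964).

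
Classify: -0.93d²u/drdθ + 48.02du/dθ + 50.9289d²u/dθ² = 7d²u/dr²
Rewriting in standard form: -7d²u/dr² - 0.93d²u/drdθ + 50.9289d²u/dθ² + 48.02du/dθ = 0. Hyperbolic (discriminant = 1426.8741).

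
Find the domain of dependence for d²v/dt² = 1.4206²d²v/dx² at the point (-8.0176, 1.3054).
Domain of dependence: [-9.87205124, -6.16314876]. Signals travel at speed 1.4206, so data within |x - -8.0176| ≤ 1.4206·1.3054 = 1.85445124 can reach the point.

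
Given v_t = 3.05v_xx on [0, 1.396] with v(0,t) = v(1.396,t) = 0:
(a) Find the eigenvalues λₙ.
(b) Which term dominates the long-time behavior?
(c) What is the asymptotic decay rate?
Eigenvalues: λₙ = 3.05n²π²/1.396².
First three modes:
  n=1: λ₁ = 3.05π²/1.396² ≈ 15.446
  n=2: λ₂ = 12.2π²/1.396² ≈ 61.786 (4× faster decay)
  n=3: λ₃ = 27.45π²/1.396² ≈ 139.018 (9× faster decay)
As t → ∞, higher modes decay exponentially faster. The n=1 mode dominates: v ~ c₁ sin(πx/1.396) e^{-λ₁t}.
Decay rate: λ₁ = 3.05π²/1.396² ≈ 15.446.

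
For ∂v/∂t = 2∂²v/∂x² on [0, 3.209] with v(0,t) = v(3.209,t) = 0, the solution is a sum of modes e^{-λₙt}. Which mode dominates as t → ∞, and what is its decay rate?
Eigenvalues: λₙ = 2n²π²/3.209².
First three modes:
  n=1: λ₁ = 2π²/3.209² ≈ 1.917
  n=2: λ₂ = 8π²/3.209² ≈ 7.667 (4× faster decay)
  n=3: λ₃ = 18π²/3.209² ≈ 17.252 (9× faster decay)
As t → ∞, higher modes decay exponentially faster. The n=1 mode dominates: v ~ c₁ sin(πx/3.209) e^{-λ₁t}.
Decay rate: λ₁ = 2π²/3.209² ≈ 1.917.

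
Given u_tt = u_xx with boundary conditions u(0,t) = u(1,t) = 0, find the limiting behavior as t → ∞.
u oscillates (no decay). Energy is conserved; the solution oscillates indefinitely as standing waves.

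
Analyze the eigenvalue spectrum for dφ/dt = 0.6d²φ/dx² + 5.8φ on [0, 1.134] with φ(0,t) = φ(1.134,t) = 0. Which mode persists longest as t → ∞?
Eigenvalues: λₙ = 0.6n²π²/1.134² - 5.8.
First three modes:
  n=1: λ₁ = 0.6π²/1.134² - 5.8 ≈ -1.195
  n=2: λ₂ = 2.4π²/1.134² - 5.8 ≈ 12.62
  n=3: λ₃ = 5.4π²/1.134² - 5.8 ≈ 35.645
Since 0.6π²/1.134² ≈ 4.605 < 5.8, λ₁ < 0.
The n=1 mode grows fastest (−λₙ is largest for n=1) → dominates.
Asymptotic: φ ~ c₁ sin(πx/1.134) e^{1.195t} (exponential growth at rate −λ₁ ≈ 1.195).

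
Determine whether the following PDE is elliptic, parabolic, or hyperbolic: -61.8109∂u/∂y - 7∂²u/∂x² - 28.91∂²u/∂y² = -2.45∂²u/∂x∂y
Rewriting in standard form: -7∂²u/∂x² + 2.45∂²u/∂x∂y - 28.91∂²u/∂y² - 61.8109∂u/∂y = 0. Coefficients: A = -7, B = 2.45, C = -28.91. B² - 4AC = -803.4775, which is negative, so the equation is elliptic.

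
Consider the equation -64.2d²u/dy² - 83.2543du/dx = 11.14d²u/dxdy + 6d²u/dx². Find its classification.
Rewriting in standard form: -6d²u/dx² - 11.14d²u/dxdy - 64.2d²u/dy² - 83.2543du/dx = 0. Elliptic. (A = -6, B = -11.14, C = -64.2 gives B² - 4AC = -1416.7004.)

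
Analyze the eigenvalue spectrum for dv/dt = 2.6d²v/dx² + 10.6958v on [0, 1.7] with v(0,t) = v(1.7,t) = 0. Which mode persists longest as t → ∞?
Eigenvalues: λₙ = 2.6n²π²/1.7² - 10.6958.
First three modes:
  n=1: λ₁ = 2.6π²/1.7² - 10.6958 ≈ -1.817
  n=2: λ₂ = 10.4π²/1.7² - 10.6958 ≈ 24.821
  n=3: λ₃ = 23.4π²/1.7² - 10.6958 ≈ 69.217
Since 2.6π²/1.7² ≈ 8.879 < 10.6958, λ₁ < 0.
The n=1 mode grows fastest (−λₙ is largest for n=1) → dominates.
Asymptotic: v ~ c₁ sin(πx/1.7) e^{1.817t} (exponential growth at rate −λ₁ ≈ 1.817).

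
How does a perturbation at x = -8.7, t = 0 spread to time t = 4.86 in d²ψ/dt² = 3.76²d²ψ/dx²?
Domain of influence: [-26.9736, 9.5736]. Data at x = -8.7 spreads outward at speed 3.76.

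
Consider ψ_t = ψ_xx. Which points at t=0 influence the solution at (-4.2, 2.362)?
The entire real line. The heat equation has infinite propagation speed: any initial disturbance instantly affects all points (though exponentially small far away).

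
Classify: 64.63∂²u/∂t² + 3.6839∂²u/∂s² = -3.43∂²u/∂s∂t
Rewriting in standard form: 3.6839∂²u/∂s² + 3.43∂²u/∂s∂t + 64.63∂²u/∂t² = 0. Elliptic (discriminant = -940.596928).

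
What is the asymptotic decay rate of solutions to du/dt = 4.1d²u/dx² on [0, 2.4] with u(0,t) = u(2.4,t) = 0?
Eigenvalues: λₙ = 4.1n²π²/2.4².
First three modes:
  n=1: λ₁ = 4.1π²/2.4² ≈ 7.025
  n=2: λ₂ = 16.4π²/2.4² ≈ 28.101 (4× faster decay)
  n=3: λ₃ = 36.9π²/2.4² ≈ 63.227 (9× faster decay)
As t → ∞, higher modes decay exponentially faster. The n=1 mode dominates: u ~ c₁ sin(πx/2.4) e^{-λ₁t}.
Decay rate: λ₁ = 4.1π²/2.4² ≈ 7.025.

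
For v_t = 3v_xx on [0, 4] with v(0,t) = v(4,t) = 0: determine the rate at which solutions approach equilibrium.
Eigenvalues: λₙ = 3n²π²/4².
First three modes:
  n=1: λ₁ = 3π²/4² ≈ 1.851
  n=2: λ₂ = 12π²/4² ≈ 7.402 (4× faster decay)
  n=3: λ₃ = 27π²/4² ≈ 16.655 (9× faster decay)
As t → ∞, higher modes decay exponentially faster. The n=1 mode dominates: v ~ c₁ sin(πx/4) e^{-λ₁t}.
Decay rate: λ₁ = 3π²/4² ≈ 1.851.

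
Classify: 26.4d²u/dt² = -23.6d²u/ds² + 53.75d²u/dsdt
Rewriting in standard form: 23.6d²u/ds² - 53.75d²u/dsdt + 26.4d²u/dt² = 0. Hyperbolic (discriminant = 396.9025).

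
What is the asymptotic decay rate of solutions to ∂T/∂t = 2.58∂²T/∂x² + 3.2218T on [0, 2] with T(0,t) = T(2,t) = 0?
Eigenvalues: λₙ = 2.58n²π²/2² - 3.2218.
First three modes:
  n=1: λ₁ = 2.58π²/2² - 3.2218 ≈ 3.144
  n=2: λ₂ = 10.32π²/2² - 3.2218 ≈ 22.242
  n=3: λ₃ = 23.22π²/2² - 3.2218 ≈ 54.071
Since 2.58π²/2² ≈ 6.366 > 3.2218, all λₙ > 0.
The n=1 mode decays slowest → dominates as t → ∞.
Asymptotic: T ~ c₁ sin(πx/2) e^{-λ₁t} with decay rate λ₁ ≈ 3.144.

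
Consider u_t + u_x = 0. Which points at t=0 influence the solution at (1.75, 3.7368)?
A single point: x = -1.9868. The characteristic through (1.75, 3.7368) is x - 1t = const, so x = 1.75 - 1·3.7368 = -1.9868.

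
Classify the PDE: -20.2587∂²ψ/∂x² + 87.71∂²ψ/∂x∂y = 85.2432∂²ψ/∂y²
Rewriting in standard form: -20.2587∂²ψ/∂x² + 87.71∂²ψ/∂x∂y - 85.2432∂²ψ/∂y² = 0. A = -20.2587, B = 87.71, C = -85.2432. Discriminant B² - 4AC = 785.37843664. Since 785.37843664 > 0, hyperbolic.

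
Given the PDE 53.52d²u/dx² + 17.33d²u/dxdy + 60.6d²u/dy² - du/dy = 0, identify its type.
The second-order coefficients are A = 53.52, B = 17.33, C = 60.6. Since B² - 4AC = -12672.9191 < 0, this is an elliptic PDE.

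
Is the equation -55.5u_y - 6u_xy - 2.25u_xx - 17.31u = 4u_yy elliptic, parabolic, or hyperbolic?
Rewriting in standard form: -2.25u_xx - 6u_xy - 4u_yy - 55.5u_y - 17.31u = 0. Computing B² - 4AC with A = -2.25, B = -6, C = -4: discriminant = 0 (zero). Answer: parabolic.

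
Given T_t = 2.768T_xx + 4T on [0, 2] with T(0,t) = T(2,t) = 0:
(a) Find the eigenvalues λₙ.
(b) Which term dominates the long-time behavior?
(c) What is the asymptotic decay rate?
Eigenvalues: λₙ = 2.768n²π²/2² - 4.
First three modes:
  n=1: λ₁ = 2.768π²/2² - 4 ≈ 2.83
  n=2: λ₂ = 11.072π²/2² - 4 ≈ 23.319
  n=3: λ₃ = 24.912π²/2² - 4 ≈ 57.468
Since 2.768π²/2² ≈ 6.83 > 4, all λₙ > 0.
The n=1 mode decays slowest → dominates as t → ∞.
Asymptotic: T ~ c₁ sin(πx/2) e^{-λ₁t} with decay rate λ₁ ≈ 2.83.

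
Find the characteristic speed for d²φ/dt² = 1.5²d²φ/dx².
Speed = 1.5. Information travels along characteristics x = x₀ ± 1.5t.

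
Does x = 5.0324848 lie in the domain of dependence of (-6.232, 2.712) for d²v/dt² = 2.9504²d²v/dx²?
No. The domain of dependence is [-14.2334848, 1.7694848], and 5.0324848 is outside this interval.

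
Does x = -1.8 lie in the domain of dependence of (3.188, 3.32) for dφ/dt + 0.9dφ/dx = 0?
No. Only data at x = 0.2 affects (3.188, 3.32). Advection has one-way propagation along characteristics.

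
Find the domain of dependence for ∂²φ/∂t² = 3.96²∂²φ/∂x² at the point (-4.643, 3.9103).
Domain of dependence: [-20.127788, 10.841788]. Signals travel at speed 3.96, so data within |x - -4.643| ≤ 3.96·3.9103 = 15.484788 can reach the point.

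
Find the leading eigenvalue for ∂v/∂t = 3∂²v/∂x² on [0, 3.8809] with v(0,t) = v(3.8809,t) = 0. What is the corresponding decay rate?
Eigenvalues: λₙ = 3n²π²/3.8809².
First three modes:
  n=1: λ₁ = 3π²/3.8809² ≈ 1.966
  n=2: λ₂ = 12π²/3.8809² ≈ 7.864 (4× faster decay)
  n=3: λ₃ = 27π²/3.8809² ≈ 17.693 (9× faster decay)
As t → ∞, higher modes decay exponentially faster. The n=1 mode dominates: v ~ c₁ sin(πx/3.8809) e^{-λ₁t}.
Decay rate: λ₁ = 3π²/3.8809² ≈ 1.966.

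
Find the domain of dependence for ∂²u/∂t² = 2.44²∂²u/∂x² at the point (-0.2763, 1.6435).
Domain of dependence: [-4.28644, 3.73384]. Signals travel at speed 2.44, so data within |x - -0.2763| ≤ 2.44·1.6435 = 4.01014 can reach the point.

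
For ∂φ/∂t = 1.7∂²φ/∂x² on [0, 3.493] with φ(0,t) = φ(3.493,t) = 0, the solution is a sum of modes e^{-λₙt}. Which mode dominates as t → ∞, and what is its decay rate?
Eigenvalues: λₙ = 1.7n²π²/3.493².
First three modes:
  n=1: λ₁ = 1.7π²/3.493² ≈ 1.375
  n=2: λ₂ = 6.8π²/3.493² ≈ 5.501 (4× faster decay)
  n=3: λ₃ = 15.3π²/3.493² ≈ 12.376 (9× faster decay)
As t → ∞, higher modes decay exponentially faster. The n=1 mode dominates: φ ~ c₁ sin(πx/3.493) e^{-λ₁t}.
Decay rate: λ₁ = 1.7π²/3.493² ≈ 1.375.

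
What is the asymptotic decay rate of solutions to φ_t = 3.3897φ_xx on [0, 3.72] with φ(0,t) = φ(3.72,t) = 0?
Eigenvalues: λₙ = 3.3897n²π²/3.72².
First three modes:
  n=1: λ₁ = 3.3897π²/3.72² ≈ 2.418
  n=2: λ₂ = 13.5588π²/3.72² ≈ 9.67 (4× faster decay)
  n=3: λ₃ = 30.5073π²/3.72² ≈ 21.758 (9× faster decay)
As t → ∞, higher modes decay exponentially faster. The n=1 mode dominates: φ ~ c₁ sin(πx/3.72) e^{-λ₁t}.
Decay rate: λ₁ = 3.3897π²/3.72² ≈ 2.418.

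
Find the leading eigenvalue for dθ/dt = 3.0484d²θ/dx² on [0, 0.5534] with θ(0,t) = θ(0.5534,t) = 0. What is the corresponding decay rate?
Eigenvalues: λₙ = 3.0484n²π²/0.5534².
First three modes:
  n=1: λ₁ = 3.0484π²/0.5534² ≈ 98.241
  n=2: λ₂ = 12.1936π²/0.5534² ≈ 392.965 (4× faster decay)
  n=3: λ₃ = 27.4356π²/0.5534² ≈ 884.17 (9× faster decay)
As t → ∞, higher modes decay exponentially faster. The n=1 mode dominates: θ ~ c₁ sin(πx/0.5534) e^{-λ₁t}.
Decay rate: λ₁ = 3.0484π²/0.5534² ≈ 98.241.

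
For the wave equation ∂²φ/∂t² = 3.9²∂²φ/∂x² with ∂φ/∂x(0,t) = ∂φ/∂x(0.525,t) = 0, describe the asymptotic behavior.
φ oscillates about a mean that drifts linearly in t (generically unbounded; no decay). There is no damping, so the nonconstant modes persist as standing waves (energy conserved, no decay). But with Neumann conditions at both ends the constant mode has eigenvalue 0: the spatial mean M(t) of φ satisfies M'' = 0, so M(t) = M(0) + M'(0)·t. Unless the initial velocity has zero mean (∫φ_t(x,0)dx = 0), the solution grows linearly in t (unbounded, though not exponentially); if it does have zero mean, the solution stays bounded and simply oscillates.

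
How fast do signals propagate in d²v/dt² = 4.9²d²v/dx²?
Speed = 4.9. Information travels along characteristics x = x₀ ± 4.9t.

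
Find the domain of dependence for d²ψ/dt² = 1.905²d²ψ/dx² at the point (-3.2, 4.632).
Domain of dependence: [-12.02396, 5.62396]. Signals travel at speed 1.905, so data within |x - -3.2| ≤ 1.905·4.632 = 8.82396 can reach the point.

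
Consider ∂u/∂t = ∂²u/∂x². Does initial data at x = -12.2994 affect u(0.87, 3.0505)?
Yes, for any finite x. The heat equation has infinite propagation speed, so all initial data affects all points at any t > 0.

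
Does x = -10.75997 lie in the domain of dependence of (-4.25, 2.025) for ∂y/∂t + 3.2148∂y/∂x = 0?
Yes. The characteristic through (-4.25, 2.025) passes through x = -10.75997.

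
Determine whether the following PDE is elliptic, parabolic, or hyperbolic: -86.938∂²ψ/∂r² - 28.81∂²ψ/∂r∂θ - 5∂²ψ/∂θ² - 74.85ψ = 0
Coefficients: A = -86.938, B = -28.81, C = -5. B² - 4AC = -908.7439, which is negative, so the equation is elliptic.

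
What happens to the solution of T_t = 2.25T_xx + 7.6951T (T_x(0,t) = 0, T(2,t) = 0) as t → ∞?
T grows unboundedly. Reaction dominates diffusion (r=7.6951 > κπ²/(4L²)≈1.39); solution grows exponentially.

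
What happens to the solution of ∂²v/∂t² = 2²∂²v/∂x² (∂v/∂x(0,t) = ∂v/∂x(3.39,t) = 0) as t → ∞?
v oscillates about a mean that drifts linearly in t (generically unbounded; no decay). There is no damping, so the nonconstant modes persist as standing waves (energy conserved, no decay). But with Neumann conditions at both ends the constant mode has eigenvalue 0: the spatial mean M(t) of v satisfies M'' = 0, so M(t) = M(0) + M'(0)·t. Unless the initial velocity has zero mean (∫v_t(x,0)dx = 0), the solution grows linearly in t (unbounded, though not exponentially); if it does have zero mean, the solution stays bounded and simply oscillates.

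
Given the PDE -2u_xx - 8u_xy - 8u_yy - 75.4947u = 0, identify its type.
The second-order coefficients are A = -2, B = -8, C = -8. Since B² - 4AC = 0 = 0, this is a parabolic PDE.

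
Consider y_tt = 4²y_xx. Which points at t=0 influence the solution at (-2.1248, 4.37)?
Domain of dependence: [-19.6048, 15.3552]. Signals travel at speed 4, so data within |x - -2.1248| ≤ 4·4.37 = 17.48 can reach the point.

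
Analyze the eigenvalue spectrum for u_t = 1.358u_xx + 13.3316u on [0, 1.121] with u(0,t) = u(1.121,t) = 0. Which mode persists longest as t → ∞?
Eigenvalues: λₙ = 1.358n²π²/1.121² - 13.3316.
First three modes:
  n=1: λ₁ = 1.358π²/1.121² - 13.3316 ≈ -2.666
  n=2: λ₂ = 5.432π²/1.121² - 13.3316 ≈ 29.331
  n=3: λ₃ = 12.222π²/1.121² - 13.3316 ≈ 82.659
Since 1.358π²/1.121² ≈ 10.666 < 13.3316, λ₁ < 0.
The n=1 mode grows fastest (−λₙ is largest for n=1) → dominates.
Asymptotic: u ~ c₁ sin(πx/1.121) e^{2.666t} (exponential growth at rate −λ₁ ≈ 2.666).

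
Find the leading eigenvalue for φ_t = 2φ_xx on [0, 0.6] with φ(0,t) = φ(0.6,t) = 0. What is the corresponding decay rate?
Eigenvalues: λₙ = 2n²π²/0.6².
First three modes:
  n=1: λ₁ = 2π²/0.6² ≈ 54.831
  n=2: λ₂ = 8π²/0.6² ≈ 219.325 (4× faster decay)
  n=3: λ₃ = 18π²/0.6² ≈ 493.48 (9× faster decay)
As t → ∞, higher modes decay exponentially faster. The n=1 mode dominates: φ ~ c₁ sin(πx/0.6) e^{-λ₁t}.
Decay rate: λ₁ = 2π²/0.6² ≈ 54.831.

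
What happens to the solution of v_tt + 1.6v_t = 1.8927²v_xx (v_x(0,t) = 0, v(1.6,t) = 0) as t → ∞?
v → 0. Damping (γ=1.6) dissipates energy; oscillations decay exponentially.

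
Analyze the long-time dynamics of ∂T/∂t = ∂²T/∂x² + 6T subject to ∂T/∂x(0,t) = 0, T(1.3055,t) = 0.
Long-time behavior: T grows unboundedly. Reaction dominates diffusion (r=6 > κπ²/(4L²)≈1.45); solution grows exponentially.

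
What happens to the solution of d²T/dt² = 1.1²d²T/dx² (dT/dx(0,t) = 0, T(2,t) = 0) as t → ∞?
T oscillates (no decay). Energy is conserved; the solution oscillates indefinitely as standing waves.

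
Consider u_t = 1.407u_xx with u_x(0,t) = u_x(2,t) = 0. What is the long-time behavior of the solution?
As t → ∞, u → constant (steady state). Heat is conserved (no flux at boundaries); solution approaches the spatial average.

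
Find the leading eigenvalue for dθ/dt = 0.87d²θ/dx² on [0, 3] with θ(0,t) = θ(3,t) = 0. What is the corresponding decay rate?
Eigenvalues: λₙ = 0.87n²π²/3².
First three modes:
  n=1: λ₁ = 0.87π²/3² ≈ 0.954
  n=2: λ₂ = 3.48π²/3² ≈ 3.816 (4× faster decay)
  n=3: λ₃ = 7.83π²/3² ≈ 8.587 (9× faster decay)
As t → ∞, higher modes decay exponentially faster. The n=1 mode dominates: θ ~ c₁ sin(πx/3) e^{-λ₁t}.
Decay rate: λ₁ = 0.87π²/3² ≈ 0.954.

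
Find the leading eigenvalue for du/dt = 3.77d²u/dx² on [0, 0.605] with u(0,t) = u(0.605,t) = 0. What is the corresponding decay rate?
Eigenvalues: λₙ = 3.77n²π²/0.605².
First three modes:
  n=1: λ₁ = 3.77π²/0.605² ≈ 101.655
  n=2: λ₂ = 15.08π²/0.605² ≈ 406.621 (4× faster decay)
  n=3: λ₃ = 33.93π²/0.605² ≈ 914.898 (9× faster decay)
As t → ∞, higher modes decay exponentially faster. The n=1 mode dominates: u ~ c₁ sin(πx/0.605) e^{-λ₁t}.
Decay rate: λ₁ = 3.77π²/0.605² ≈ 101.655.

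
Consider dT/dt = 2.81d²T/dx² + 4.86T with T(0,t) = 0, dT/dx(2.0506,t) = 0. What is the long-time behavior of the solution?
As t → ∞, T grows unboundedly. Reaction dominates diffusion (r=4.86 > κπ²/(4L²)≈1.65); solution grows exponentially.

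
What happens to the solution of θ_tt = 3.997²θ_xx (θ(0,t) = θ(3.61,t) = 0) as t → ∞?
θ oscillates (no decay). Energy is conserved; the solution oscillates indefinitely as standing waves.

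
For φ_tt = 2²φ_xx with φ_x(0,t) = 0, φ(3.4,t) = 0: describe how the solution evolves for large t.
φ oscillates (no decay). Energy is conserved; the solution oscillates indefinitely as standing waves.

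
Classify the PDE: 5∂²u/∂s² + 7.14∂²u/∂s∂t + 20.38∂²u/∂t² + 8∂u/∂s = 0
A = 5, B = 7.14, C = 20.38. Discriminant B² - 4AC = -356.6204. Since -356.6204 < 0, elliptic.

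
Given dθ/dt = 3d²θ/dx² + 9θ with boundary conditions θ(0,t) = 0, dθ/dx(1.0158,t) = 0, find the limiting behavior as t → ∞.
θ grows unboundedly. Reaction dominates diffusion (r=9 > κπ²/(4L²)≈7.17); solution grows exponentially.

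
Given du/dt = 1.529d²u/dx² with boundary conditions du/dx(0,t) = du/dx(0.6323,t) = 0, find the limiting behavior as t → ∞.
u → constant (steady state). Heat is conserved (no flux at boundaries); solution approaches the spatial average.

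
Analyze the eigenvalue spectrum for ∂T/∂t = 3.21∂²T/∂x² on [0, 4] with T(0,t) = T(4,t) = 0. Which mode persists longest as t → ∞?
Eigenvalues: λₙ = 3.21n²π²/4².
First three modes:
  n=1: λ₁ = 3.21π²/4² ≈ 1.98
  n=2: λ₂ = 12.84π²/4² ≈ 7.92 (4× faster decay)
  n=3: λ₃ = 28.89π²/4² ≈ 17.821 (9× faster decay)
As t → ∞, higher modes decay exponentially faster. The n=1 mode dominates: T ~ c₁ sin(πx/4) e^{-λ₁t}.
Decay rate: λ₁ = 3.21π²/4² ≈ 1.98.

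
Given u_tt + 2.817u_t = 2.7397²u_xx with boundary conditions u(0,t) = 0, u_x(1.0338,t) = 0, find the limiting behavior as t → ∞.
u → 0. Damping (γ=2.817) dissipates energy; oscillations decay exponentially.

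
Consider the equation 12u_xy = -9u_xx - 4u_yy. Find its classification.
Rewriting in standard form: 9u_xx + 12u_xy + 4u_yy = 0. Parabolic. (A = 9, B = 12, C = 4 gives B² - 4AC = 0.)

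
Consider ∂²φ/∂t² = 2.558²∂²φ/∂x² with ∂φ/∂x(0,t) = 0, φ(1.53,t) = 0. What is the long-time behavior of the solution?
As t → ∞, φ oscillates (no decay). Energy is conserved; the solution oscillates indefinitely as standing waves.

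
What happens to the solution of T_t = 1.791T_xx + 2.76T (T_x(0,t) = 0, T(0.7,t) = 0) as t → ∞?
T → 0. Diffusion dominates reaction (r=2.76 < κπ²/(4L²)≈9.02); solution decays.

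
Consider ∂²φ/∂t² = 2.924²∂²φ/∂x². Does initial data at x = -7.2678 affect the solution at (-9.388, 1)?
Yes. The domain of dependence is [-12.312, -6.464], and -7.2678 ∈ [-12.312, -6.464].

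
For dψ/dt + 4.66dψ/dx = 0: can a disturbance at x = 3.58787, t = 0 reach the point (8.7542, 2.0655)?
No. Only data at x = -0.87103 affects (8.7542, 2.0655). Advection has one-way propagation along characteristics.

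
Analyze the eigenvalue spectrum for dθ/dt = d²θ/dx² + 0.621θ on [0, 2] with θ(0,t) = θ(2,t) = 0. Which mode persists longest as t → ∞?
Eigenvalues: λₙ = n²π²/2² - 0.621.
First three modes:
  n=1: λ₁ = π²/2² - 0.621 ≈ 1.846
  n=2: λ₂ = 4π²/2² - 0.621 ≈ 9.249
  n=3: λ₃ = 9π²/2² - 0.621 ≈ 21.586
Since π²/2² ≈ 2.467 > 0.621, all λₙ > 0.
The n=1 mode decays slowest → dominates as t → ∞.
Asymptotic: θ ~ c₁ sin(πx/2) e^{-λ₁t} with decay rate λ₁ ≈ 1.846.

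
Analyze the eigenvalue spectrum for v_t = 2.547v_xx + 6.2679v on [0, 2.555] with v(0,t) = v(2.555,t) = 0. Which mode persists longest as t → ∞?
Eigenvalues: λₙ = 2.547n²π²/2.555² - 6.2679.
First three modes:
  n=1: λ₁ = 2.547π²/2.555² - 6.2679 ≈ -2.417
  n=2: λ₂ = 10.188π²/2.555² - 6.2679 ≈ 9.135
  n=3: λ₃ = 22.923π²/2.555² - 6.2679 ≈ 28.389
Since 2.547π²/2.555² ≈ 3.851 < 6.2679, λ₁ < 0.
The n=1 mode grows fastest (−λₙ is largest for n=1) → dominates.
Asymptotic: v ~ c₁ sin(πx/2.555) e^{2.417t} (exponential growth at rate −λ₁ ≈ 2.417).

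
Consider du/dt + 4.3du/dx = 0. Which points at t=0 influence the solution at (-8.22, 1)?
A single point: x = -12.52. The characteristic through (-8.22, 1) is x - 4.3t = const, so x = -8.22 - 4.3·1 = -12.52.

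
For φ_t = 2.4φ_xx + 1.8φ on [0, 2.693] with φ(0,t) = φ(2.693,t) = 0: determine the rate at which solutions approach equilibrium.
Eigenvalues: λₙ = 2.4n²π²/2.693² - 1.8.
First three modes:
  n=1: λ₁ = 2.4π²/2.693² - 1.8 ≈ 1.466
  n=2: λ₂ = 9.6π²/2.693² - 1.8 ≈ 11.265
  n=3: λ₃ = 21.6π²/2.693² - 1.8 ≈ 27.595
Since 2.4π²/2.693² ≈ 3.266 > 1.8, all λₙ > 0.
The n=1 mode decays slowest → dominates as t → ∞.
Asymptotic: φ ~ c₁ sin(πx/2.693) e^{-λ₁t} with decay rate λ₁ ≈ 1.466.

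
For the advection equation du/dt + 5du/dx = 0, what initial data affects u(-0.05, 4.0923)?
A single point: x = -20.5115. The characteristic through (-0.05, 4.0923) is x - 5t = const, so x = -0.05 - 5·4.0923 = -20.5115.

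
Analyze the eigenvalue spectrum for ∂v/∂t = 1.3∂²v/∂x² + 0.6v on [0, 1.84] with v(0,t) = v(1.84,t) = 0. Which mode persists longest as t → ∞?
Eigenvalues: λₙ = 1.3n²π²/1.84² - 0.6.
First three modes:
  n=1: λ₁ = 1.3π²/1.84² - 0.6 ≈ 3.19
  n=2: λ₂ = 5.2π²/1.84² - 0.6 ≈ 14.559
  n=3: λ₃ = 11.7π²/1.84² - 0.6 ≈ 33.508
Since 1.3π²/1.84² ≈ 3.79 > 0.6, all λₙ > 0.
The n=1 mode decays slowest → dominates as t → ∞.
Asymptotic: v ~ c₁ sin(πx/1.84) e^{-λ₁t} with decay rate λ₁ ≈ 3.19.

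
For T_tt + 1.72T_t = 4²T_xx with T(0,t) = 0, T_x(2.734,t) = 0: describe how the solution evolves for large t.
T → 0. Damping (γ=1.72) dissipates energy; oscillations decay exponentially.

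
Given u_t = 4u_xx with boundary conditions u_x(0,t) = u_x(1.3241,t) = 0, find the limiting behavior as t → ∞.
u → constant (steady state). Heat is conserved (no flux at boundaries); solution approaches the spatial average.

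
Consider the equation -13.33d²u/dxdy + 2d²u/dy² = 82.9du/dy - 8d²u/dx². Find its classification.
Rewriting in standard form: 8d²u/dx² - 13.33d²u/dxdy + 2d²u/dy² - 82.9du/dy = 0. Hyperbolic. (A = 8, B = -13.33, C = 2 gives B² - 4AC = 113.6889.)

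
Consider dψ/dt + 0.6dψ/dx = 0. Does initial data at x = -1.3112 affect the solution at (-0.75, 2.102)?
No. Only data at x = -2.0112 affects (-0.75, 2.102). Advection has one-way propagation along characteristics.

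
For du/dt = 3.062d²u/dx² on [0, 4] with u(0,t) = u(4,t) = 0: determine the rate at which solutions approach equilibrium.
Eigenvalues: λₙ = 3.062n²π²/4².
First three modes:
  n=1: λ₁ = 3.062π²/4² ≈ 1.889
  n=2: λ₂ = 12.248π²/4² ≈ 7.555 (4× faster decay)
  n=3: λ₃ = 27.558π²/4² ≈ 16.999 (9× faster decay)
As t → ∞, higher modes decay exponentially faster. The n=1 mode dominates: u ~ c₁ sin(πx/4) e^{-λ₁t}.
Decay rate: λ₁ = 3.062π²/4² ≈ 1.889.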